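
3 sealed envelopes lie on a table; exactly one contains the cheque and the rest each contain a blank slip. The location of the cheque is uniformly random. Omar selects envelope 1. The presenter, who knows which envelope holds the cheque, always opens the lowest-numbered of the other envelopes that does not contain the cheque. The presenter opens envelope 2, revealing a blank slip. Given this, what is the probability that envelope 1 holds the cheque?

Consider each possible location of the cheque in turn.
If it is in either of envelopes 1 and 3 (prior 1/3 each): envelope 2 is the lowest-numbered option available, probability 1; weight (1/3)·1 = 1/3 each.
If it is in envelope 2 (prior 1/3): the presenter opened envelope 2, so this case is ruled out; weight (1/3)·0 = 0.
The weights sum to 2/3.
So P(the cheque in envelope 1 | the presenter opened envelope 2) = (1/3) / (2/3) = 1/2.

1/2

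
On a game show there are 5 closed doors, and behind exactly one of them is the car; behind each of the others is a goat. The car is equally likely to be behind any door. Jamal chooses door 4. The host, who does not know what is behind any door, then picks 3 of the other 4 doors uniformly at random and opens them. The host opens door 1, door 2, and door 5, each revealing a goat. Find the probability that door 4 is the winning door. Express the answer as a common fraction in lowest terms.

Consider each possible location of the car in turn.
If it is behind any of doors 1, 2, and 5 (prior 1/5 each): that door was opened and seen not to hold the prize — ruled out; weight (1/5)·0 = 0 each.
If it is behind either of doors 3 and 4 (prior 1/5 each): the host picks exactly this set with probability 1/4 regardless, and none is the prize; weight (1/5)·(1/4) = 1/20 each.
The weights sum to 1/10.
So P(the car behind door 4 | the host opened door 1, door 2, and door 5) = (1/20) / (1/10) = 1/2.

1/2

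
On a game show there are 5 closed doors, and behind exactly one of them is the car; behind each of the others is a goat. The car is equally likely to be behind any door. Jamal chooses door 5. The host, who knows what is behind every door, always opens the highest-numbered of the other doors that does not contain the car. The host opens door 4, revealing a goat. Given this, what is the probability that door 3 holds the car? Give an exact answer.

1/4

Apply Bayes' rule, conditioning on where the car actually is.
If it is behind any of doors 1, 2, 3, and 5 (prior 1/5 each): door 4 is the highest-numbered option available, probability 1; weight (1/5)·1 = 1/5 each.
If it is behind door 4 (prior 1/5): the host opened door 4, so this case is ruled out; weight (1/5)·0 = 0.
The weights sum to 4/5.
So P(the car behind door 3 | the host opened door 4) = (1/5) / (4/5) = 1/4.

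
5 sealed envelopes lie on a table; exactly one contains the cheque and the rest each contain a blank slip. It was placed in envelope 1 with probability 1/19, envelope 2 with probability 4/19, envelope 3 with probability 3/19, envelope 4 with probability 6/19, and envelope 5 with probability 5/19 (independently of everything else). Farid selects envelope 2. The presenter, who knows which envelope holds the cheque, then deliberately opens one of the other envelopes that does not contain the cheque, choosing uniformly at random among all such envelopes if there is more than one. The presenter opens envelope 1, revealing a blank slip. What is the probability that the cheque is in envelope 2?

3/17

Consider each possible location of the cheque in turn.
If it is in envelope 1 (prior 1/19): the presenter opened envelope 1, so this case is ruled out; weight (1/19)·0 = 0.
If it is in envelope 2 (prior 4/19): the presenter has 4 equally likely choices, so probability 1/4; weight (4/19)·(1/4) = 1/19.
If it is in envelope 3 (prior 3/19): the presenter has 3 equally likely choices, so probability 1/3; weight (3/19)·(1/3) = 1/19.
If it is in envelope 4 (prior 6/19): the presenter has 3 equally likely choices, so probability 1/3; weight (6/19)·(1/3) = 2/19.
If it is in envelope 5 (prior 5/19): the presenter has 3 equally likely choices, so probability 1/3; weight (5/19)·(1/3) = 5/57.
The weights sum to 17/57.
So P(the cheque in envelope 2 | the presenter opened envelope 1) = (1/19) / (17/57) = 3/17.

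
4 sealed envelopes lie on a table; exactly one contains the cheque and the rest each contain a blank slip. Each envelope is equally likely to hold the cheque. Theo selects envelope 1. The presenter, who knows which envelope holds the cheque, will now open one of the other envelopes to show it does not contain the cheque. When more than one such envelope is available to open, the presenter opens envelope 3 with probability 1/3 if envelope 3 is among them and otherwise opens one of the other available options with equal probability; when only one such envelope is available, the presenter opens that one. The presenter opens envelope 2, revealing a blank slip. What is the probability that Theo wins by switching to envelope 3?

1/3

Condition on the true location of the cheque.
If it is in envelope 1 (prior 1/4): envelope 3 is available but not opened; envelope 2 gets probability (1 − 1/3)/2 = 1/3; weight (1/4)·(1/3) = 1/12.
If it is in envelope 2 (prior 1/4): the presenter opened envelope 2, so this case is ruled out; weight (1/4)·0 = 0.
If it is in envelope 3 (prior 1/4): envelope 3 holds the prize so is unavailable; the presenter chooses uniformly among the 2 others, probability 1/2; weight (1/4)·(1/2) = 1/8.
If it is in envelope 4 (prior 1/4): envelope 3 is available but not opened, probability 2/3; weight (1/4)·(2/3) = 1/6.
The weights sum to 3/8.
So P(the cheque in envelope 3 | the presenter opened envelope 2) = (1/8) / (3/8) = 1/3.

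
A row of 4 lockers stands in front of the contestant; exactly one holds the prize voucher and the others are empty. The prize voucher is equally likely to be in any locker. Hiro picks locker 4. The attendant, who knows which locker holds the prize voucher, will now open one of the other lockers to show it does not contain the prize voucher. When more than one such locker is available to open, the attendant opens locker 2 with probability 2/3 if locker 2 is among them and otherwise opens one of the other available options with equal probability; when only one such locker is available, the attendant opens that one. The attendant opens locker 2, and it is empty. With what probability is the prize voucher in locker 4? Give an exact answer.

Apply Bayes' rule, conditioning on where the prize voucher actually is.
If it is in any of lockers 1, 3, and 4 (prior 1/4 each): locker 2 is available, opened with probability 2/3; weight (1/4)·(2/3) = 1/6 each.
If it is in locker 2 (prior 1/4): the attendant opened locker 2, so this case is ruled out; weight (1/4)·0 = 0.
The weights sum to 1/2.
So P(the prize voucher in locker 4 | the attendant opened locker 2) = (1/6) / (1/2) = 1/3.

1/3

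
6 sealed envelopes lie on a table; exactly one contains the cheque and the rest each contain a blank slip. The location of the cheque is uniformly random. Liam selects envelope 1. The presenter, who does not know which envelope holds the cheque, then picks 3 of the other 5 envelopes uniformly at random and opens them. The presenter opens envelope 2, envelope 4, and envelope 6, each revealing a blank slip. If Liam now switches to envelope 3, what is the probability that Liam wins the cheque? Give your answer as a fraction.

1/3

Condition on the true location of the cheque.
If it is in any of envelopes 1, 3, and 5 (prior 1/6 each): the presenter picks exactly this set with probability 1/10 regardless, and none is the prize; weight (1/6)·(1/10) = 1/60 each.
If it is in any of envelopes 2, 4, and 6 (prior 1/6 each): that envelope was opened and seen not to hold the prize — ruled out; weight (1/6)·0 = 0 each.
The weights sum to 1/20.
So P(the cheque in envelope 3 | the presenter opened envelope 2, envelope 4, and envelope 6) = (1/60) / (1/20) = 1/3.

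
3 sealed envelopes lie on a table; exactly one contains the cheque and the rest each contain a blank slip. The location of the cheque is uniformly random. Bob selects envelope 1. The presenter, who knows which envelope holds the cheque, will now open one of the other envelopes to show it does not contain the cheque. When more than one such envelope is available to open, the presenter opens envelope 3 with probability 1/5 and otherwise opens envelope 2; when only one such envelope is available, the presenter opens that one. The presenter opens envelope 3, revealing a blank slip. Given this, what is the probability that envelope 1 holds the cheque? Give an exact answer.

Condition on the true location of the cheque.
If it is in envelope 1 (prior 1/3): envelope 3 is available, opened with probability 1/5; weight (1/3)·(1/5) = 1/15.
If it is in envelope 2 (prior 1/3): only envelope 3 is available, probability 1; weight (1/3)·1 = 1/3.
If it is in envelope 3 (prior 1/3): the presenter opened envelope 3, so this case is ruled out; weight (1/3)·0 = 0.
The weights sum to 2/5.
So P(the cheque in envelope 1 | the presenter opened envelope 3) = (1/15) / (2/5) = 1/6.

1/6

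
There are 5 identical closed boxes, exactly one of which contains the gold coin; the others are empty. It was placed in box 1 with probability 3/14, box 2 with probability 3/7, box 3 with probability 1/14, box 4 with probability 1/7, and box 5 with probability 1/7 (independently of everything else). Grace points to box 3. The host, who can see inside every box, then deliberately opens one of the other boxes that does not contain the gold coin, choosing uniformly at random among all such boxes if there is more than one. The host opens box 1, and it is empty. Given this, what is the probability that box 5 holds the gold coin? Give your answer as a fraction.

Apply Bayes' rule, conditioning on where the gold coin actually is.
If it is in box 1 (prior 3/14): the host opened box 1, so this case is ruled out; weight (3/14)·0 = 0.
If it is in box 2 (prior 3/7): the host has 3 equally likely choices, so probability 1/3; weight (3/7)·(1/3) = 1/7.
If it is in box 3 (prior 1/14): the host has 4 equally likely choices, so probability 1/4; weight (1/14)·(1/4) = 1/56.
If it is in either of boxes 4 and 5 (prior 1/7 each): the host has 3 equally likely choices, so probability 1/3; weight (1/7)·(1/3) = 1/21 each.
The weights sum to 43/168.
So P(the gold coin in box 5 | the host opened box 1) = (1/21) / (43/168) = 8/43.

8/43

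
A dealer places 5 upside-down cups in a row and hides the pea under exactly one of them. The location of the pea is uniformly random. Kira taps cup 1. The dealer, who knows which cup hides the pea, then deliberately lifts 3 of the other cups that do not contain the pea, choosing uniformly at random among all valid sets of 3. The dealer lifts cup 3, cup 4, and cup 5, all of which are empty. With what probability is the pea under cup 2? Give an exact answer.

4/5

Consider each possible location of the pea in turn.
If it is under cup 1 (prior 1/5): the dealer has 4 equally likely choices, so probability 1/4; weight (1/5)·(1/4) = 1/20.
If it is under cup 2 (prior 1/5): the dealer has no choice, probability 1; weight (1/5)·1 = 1/5.
If it is under any of cups 3, 4, and 5 (prior 1/5 each): that cup was opened and seen not to hold the prize — ruled out; weight (1/5)·0 = 0 each.
The weights sum to 1/4.
So P(the pea under cup 2 | the dealer opened cup 3, cup 4, and cup 5) = (1/5) / (1/4) = 4/5.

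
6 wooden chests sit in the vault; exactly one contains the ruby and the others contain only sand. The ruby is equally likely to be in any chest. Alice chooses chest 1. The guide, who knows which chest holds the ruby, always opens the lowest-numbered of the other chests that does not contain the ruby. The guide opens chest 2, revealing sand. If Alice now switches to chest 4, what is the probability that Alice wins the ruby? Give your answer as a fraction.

1/5

Apply Bayes' rule, conditioning on where the ruby actually is.
If it is in any of chests 1, 3, 4, 5, and 6 (prior 1/6 each): chest 2 is the lowest-numbered option available, probability 1; weight (1/6)·1 = 1/6 each.
If it is in chest 2 (prior 1/6): the guide opened chest 2, so this case is ruled out; weight (1/6)·0 = 0.
The weights sum to 5/6.
So P(the ruby in chest 4 | the guide opened chest 2) = (1/6) / (5/6) = 1/5.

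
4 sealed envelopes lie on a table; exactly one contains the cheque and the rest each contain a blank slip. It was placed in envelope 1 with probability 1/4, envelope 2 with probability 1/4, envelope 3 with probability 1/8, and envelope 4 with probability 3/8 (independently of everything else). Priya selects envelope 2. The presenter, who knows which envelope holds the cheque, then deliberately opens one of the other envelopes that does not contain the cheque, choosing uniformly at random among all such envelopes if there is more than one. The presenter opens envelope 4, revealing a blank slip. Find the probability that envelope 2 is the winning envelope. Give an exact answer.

4/13

Condition on the true location of the cheque.
If it is in envelope 1 (prior 1/4): the presenter has 2 equally likely choices, so probability 1/2; weight (1/4)·(1/2) = 1/8.
If it is in envelope 2 (prior 1/4): the presenter has 3 equally likely choices, so probability 1/3; weight (1/4)·(1/3) = 1/12.
If it is in envelope 3 (prior 1/8): the presenter has 2 equally likely choices, so probability 1/2; weight (1/8)·(1/2) = 1/16.
If it is in envelope 4 (prior 3/8): the presenter opened envelope 4, so this case is ruled out; weight (3/8)·0 = 0.
The weights sum to 13/48.
So P(the cheque in envelope 2 | the presenter opened envelope 4) = (1/12) / (13/48) = 4/13.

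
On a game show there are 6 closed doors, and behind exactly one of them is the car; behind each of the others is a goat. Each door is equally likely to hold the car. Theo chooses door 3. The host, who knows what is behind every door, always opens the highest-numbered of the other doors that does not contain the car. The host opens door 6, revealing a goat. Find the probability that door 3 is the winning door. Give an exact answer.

Apply Bayes' rule, conditioning on where the car actually is.
If it is behind any of doors 1, 2, 3, 4, and 5 (prior 1/6 each): door 6 is the highest-numbered option available, probability 1; weight (1/6)·1 = 1/6 each.
If it is behind door 6 (prior 1/6): the host opened door 6, so this case is ruled out; weight (1/6)·0 = 0.
The weights sum to 5/6.
So P(the car behind door 3 | the host opened door 6) = (1/6) / (5/6) = 1/5.

1/5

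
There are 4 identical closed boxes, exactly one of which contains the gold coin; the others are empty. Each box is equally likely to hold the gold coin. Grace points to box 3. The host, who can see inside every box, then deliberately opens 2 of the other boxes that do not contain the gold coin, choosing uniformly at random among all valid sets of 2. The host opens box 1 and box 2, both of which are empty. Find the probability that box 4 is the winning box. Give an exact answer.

3/4

Apply Bayes' rule, conditioning on where the gold coin actually is.
If it is in either of boxes 1 and 2 (prior 1/4 each): that box was opened and seen not to hold the prize — ruled out; weight (1/4)·0 = 0 each.
If it is in box 3 (prior 1/4): the host has 3 equally likely choices, so probability 1/3; weight (1/4)·(1/3) = 1/12.
If it is in box 4 (prior 1/4): the host has no choice, probability 1; weight (1/4)·1 = 1/4.
The weights sum to 1/3.
So P(the gold coin in box 4 | the host opened box 1 and box 2) = (1/4) / (1/3) = 3/4.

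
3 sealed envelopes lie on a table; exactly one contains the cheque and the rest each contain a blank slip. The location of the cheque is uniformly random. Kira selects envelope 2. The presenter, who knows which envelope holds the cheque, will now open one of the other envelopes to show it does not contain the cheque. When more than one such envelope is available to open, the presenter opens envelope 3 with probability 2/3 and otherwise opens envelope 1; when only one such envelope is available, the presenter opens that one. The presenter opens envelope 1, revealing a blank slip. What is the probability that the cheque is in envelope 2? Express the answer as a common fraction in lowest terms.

1/4

Consider each possible location of the cheque in turn.
If it is in envelope 1 (prior 1/3): the presenter opened envelope 1, so this case is ruled out; weight (1/3)·0 = 0.
If it is in envelope 2 (prior 1/3): envelope 3 is available but not opened, probability 1/3; weight (1/3)·(1/3) = 1/9.
If it is in envelope 3 (prior 1/3): only envelope 1 is available, probability 1; weight (1/3)·1 = 1/3.
The weights sum to 4/9.
So P(the cheque in envelope 2 | the presenter opened envelope 1) = (1/9) / (4/9) = 1/4.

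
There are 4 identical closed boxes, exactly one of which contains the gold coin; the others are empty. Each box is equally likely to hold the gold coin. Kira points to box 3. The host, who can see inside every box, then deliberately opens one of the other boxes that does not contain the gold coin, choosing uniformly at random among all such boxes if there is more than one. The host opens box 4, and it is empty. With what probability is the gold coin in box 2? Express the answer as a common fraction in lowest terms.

Consider each possible location of the gold coin in turn.
If it is in either of boxes 1 and 2 (prior 1/4 each): the host has 2 equally likely choices, so probability 1/2; weight (1/4)·(1/2) = 1/8 each.
If it is in box 3 (prior 1/4): the host has 3 equally likely choices, so probability 1/3; weight (1/4)·(1/3) = 1/12.
If it is in box 4 (prior 1/4): the host opened box 4, so this case is ruled out; weight (1/4)·0 = 0.
The weights sum to 1/3.
So P(the gold coin in box 2 | the host opened box 4) = (1/8) / (1/3) = 3/8.

3/8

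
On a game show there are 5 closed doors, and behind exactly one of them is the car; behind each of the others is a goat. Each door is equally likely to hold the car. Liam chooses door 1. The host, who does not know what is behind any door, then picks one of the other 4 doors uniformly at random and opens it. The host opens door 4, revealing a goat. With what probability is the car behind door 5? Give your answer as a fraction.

1/4

Because the host chose which door to open without knowing where the car is, the choice is independent of the prize location. Learning that door 4 does not hold the car simply rules out that one location and leaves the remaining 4 doors still equally likely by symmetry.
So P(the car behind door 5) = 1/4.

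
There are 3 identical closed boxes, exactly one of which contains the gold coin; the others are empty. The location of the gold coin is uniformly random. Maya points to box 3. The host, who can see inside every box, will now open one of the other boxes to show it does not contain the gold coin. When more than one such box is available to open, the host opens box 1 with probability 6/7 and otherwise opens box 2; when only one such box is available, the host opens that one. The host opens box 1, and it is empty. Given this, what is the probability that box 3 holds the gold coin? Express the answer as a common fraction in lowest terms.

6/13

Apply Bayes' rule, conditioning on where the gold coin actually is.
If it is in box 1 (prior 1/3): the host opened box 1, so this case is ruled out; weight (1/3)·0 = 0.
If it is in box 2 (prior 1/3): only box 1 is available, probability 1; weight (1/3)·1 = 1/3.
If it is in box 3 (prior 1/3): box 1 is available, opened with probability 6/7; weight (1/3)·(6/7) = 2/7.
The weights sum to 13/21.
So P(the gold coin in box 3 | the host opened box 1) = (2/7) / (13/21) = 6/13.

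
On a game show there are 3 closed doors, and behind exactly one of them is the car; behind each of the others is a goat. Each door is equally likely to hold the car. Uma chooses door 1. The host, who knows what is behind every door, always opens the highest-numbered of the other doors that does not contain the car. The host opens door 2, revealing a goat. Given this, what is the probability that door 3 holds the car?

Condition on the true location of the car.
If it is behind door 1 (prior 1/3): the host would have opened door 3 instead, probability 0; weight (1/3)·0 = 0.
If it is behind door 2 (prior 1/3): the host opened door 2, so this case is ruled out; weight (1/3)·0 = 0.
If it is behind door 3 (prior 1/3): door 2 is the highest-numbered option available, probability 1; weight (1/3)·1 = 1/3.
The weights sum to 1/3.
So P(the car behind door 3 | the host opened door 2) = (1/3) / (1/3) = 1.

1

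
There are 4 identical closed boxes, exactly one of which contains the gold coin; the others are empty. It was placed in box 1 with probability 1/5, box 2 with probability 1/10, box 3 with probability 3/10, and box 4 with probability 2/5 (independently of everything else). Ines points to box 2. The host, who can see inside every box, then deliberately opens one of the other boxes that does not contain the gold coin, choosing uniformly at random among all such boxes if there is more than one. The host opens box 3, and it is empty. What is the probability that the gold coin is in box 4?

3/5

Consider each possible location of the gold coin in turn.
If it is in box 1 (prior 1/5): the host has 2 equally likely choices, so probability 1/2; weight (1/5)·(1/2) = 1/10.
If it is in box 2 (prior 1/10): the host has 3 equally likely choices, so probability 1/3; weight (1/10)·(1/3) = 1/30.
If it is in box 3 (prior 3/10): the host opened box 3, so this case is ruled out; weight (3/10)·0 = 0.
If it is in box 4 (prior 2/5): the host has 2 equally likely choices, so probability 1/2; weight (2/5)·(1/2) = 1/5.
The weights sum to 1/3.
So P(the gold coin in box 4 | the host opened box 3) = (1/5) / (1/3) = 3/5.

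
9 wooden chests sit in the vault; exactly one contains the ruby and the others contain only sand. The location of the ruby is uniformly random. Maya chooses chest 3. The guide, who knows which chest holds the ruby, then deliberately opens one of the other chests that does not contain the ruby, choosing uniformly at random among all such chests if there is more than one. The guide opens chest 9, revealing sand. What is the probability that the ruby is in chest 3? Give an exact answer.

Consider each possible location of the ruby in turn.
If it is in any of chests 1, 2, 4, 5, 6, 7, and 8 (prior 1/9 each): the guide has 7 equally likely choices, so probability 1/7; weight (1/9)·(1/7) = 1/63 each.
If it is in chest 3 (prior 1/9): the guide has 8 equally likely choices, so probability 1/8; weight (1/9)·(1/8) = 1/72.
If it is in chest 9 (prior 1/9): the guide opened chest 9, so this case is ruled out; weight (1/9)·0 = 0.
The weights sum to 1/8.
So P(the ruby in chest 3 | the guide opened chest 9) = (1/72) / (1/8) = 1/9.

1/9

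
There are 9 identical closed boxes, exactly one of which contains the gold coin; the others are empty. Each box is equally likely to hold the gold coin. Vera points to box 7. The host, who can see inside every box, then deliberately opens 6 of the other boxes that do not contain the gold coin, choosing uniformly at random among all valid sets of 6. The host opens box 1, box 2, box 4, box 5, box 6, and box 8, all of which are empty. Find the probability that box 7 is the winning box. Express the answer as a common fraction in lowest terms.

Consider each possible location of the gold coin in turn.
If it is in any of boxes 1, 2, 4, 5, 6, and 8 (prior 1/9 each): that box was opened and seen not to hold the prize — ruled out; weight (1/9)·0 = 0 each.
If it is in either of boxes 3 and 9 (prior 1/9 each): the host has 7 equally likely choices, so probability 1/7; weight (1/9)·(1/7) = 1/63 each.
If it is in box 7 (prior 1/9): the host has 28 equally likely choices, so probability 1/28; weight (1/9)·(1/28) = 1/252.
The weights sum to 1/28.
So P(the gold coin in box 7 | the host opened box 1, box 2, box 4, box 5, box 6, and box 8) = (1/252) / (1/28) = 1/9.

1/9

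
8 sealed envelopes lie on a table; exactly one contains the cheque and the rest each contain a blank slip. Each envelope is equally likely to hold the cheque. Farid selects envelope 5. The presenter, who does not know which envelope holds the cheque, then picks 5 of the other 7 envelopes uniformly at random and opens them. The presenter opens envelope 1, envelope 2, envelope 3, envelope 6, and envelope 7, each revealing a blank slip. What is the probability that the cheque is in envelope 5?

1/3

Because the presenter chose which envelopes to open without knowing where the cheque is, the choice is independent of the prize location. Learning that none of the 5 opened envelopes holds the cheque simply rules out those 5 locations and leaves the remaining 3 envelopes still equally likely by symmetry.
So P(the cheque in envelope 5) = 1/3.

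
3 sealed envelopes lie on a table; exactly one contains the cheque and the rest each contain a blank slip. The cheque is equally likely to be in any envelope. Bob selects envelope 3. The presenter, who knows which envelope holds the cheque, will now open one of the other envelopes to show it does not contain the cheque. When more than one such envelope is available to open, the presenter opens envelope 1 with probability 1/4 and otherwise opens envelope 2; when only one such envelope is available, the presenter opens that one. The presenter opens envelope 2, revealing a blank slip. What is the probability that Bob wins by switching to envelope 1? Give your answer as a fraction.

Apply Bayes' rule, conditioning on where the cheque actually is.
If it is in envelope 1 (prior 1/3): only envelope 2 is available, probability 1; weight (1/3)·1 = 1/3.
If it is in envelope 2 (prior 1/3): the presenter opened envelope 2, so this case is ruled out; weight (1/3)·0 = 0.
If it is in envelope 3 (prior 1/3): envelope 1 is available but not opened, probability 3/4; weight (1/3)·(3/4) = 1/4.
The weights sum to 7/12.
So P(the cheque in envelope 1 | the presenter opened envelope 2) = (1/3) / (7/12) = 4/7.

4/7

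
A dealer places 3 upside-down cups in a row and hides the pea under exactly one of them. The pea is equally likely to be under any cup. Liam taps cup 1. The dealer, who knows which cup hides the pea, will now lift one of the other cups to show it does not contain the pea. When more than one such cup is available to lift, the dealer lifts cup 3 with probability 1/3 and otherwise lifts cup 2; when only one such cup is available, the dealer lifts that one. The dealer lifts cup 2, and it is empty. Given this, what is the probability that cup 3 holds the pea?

Consider each possible location of the pea in turn.
If it is under cup 1 (prior 1/3): cup 3 is available but not opened, probability 2/3; weight (1/3)·(2/3) = 2/9.
If it is under cup 2 (prior 1/3): the dealer opened cup 2, so this case is ruled out; weight (1/3)·0 = 0.
If it is under cup 3 (prior 1/3): only cup 2 is available, probability 1; weight (1/3)·1 = 1/3.
The weights sum to 5/9.
So P(the pea under cup 3 | the dealer opened cup 2) = (1/3) / (5/9) = 3/5.

3/5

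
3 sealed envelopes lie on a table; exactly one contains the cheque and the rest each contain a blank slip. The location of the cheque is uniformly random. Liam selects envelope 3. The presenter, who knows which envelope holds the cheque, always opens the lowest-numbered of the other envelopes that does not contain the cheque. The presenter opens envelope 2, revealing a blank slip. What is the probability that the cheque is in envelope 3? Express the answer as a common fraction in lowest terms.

Consider each possible location of the cheque in turn.
If it is in envelope 1 (prior 1/3): envelope 2 is the lowest-numbered option available, probability 1; weight (1/3)·1 = 1/3.
If it is in envelope 2 (prior 1/3): the presenter opened envelope 2, so this case is ruled out; weight (1/3)·0 = 0.
If it is in envelope 3 (prior 1/3): the presenter would have opened envelope 1 instead, probability 0; weight (1/3)·0 = 0.
The weights sum to 1/3.
So P(the cheque in envelope 3 | the presenter opened envelope 2) = 0 / (1/3) = 0.

0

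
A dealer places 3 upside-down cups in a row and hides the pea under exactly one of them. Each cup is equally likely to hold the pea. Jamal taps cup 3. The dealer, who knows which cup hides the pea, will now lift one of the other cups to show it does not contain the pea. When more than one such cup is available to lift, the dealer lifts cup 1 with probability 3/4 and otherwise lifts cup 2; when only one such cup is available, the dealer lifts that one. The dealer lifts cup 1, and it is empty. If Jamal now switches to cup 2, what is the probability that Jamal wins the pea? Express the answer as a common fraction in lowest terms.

4/7

Condition on the true location of the pea.
If it is under cup 1 (prior 1/3): the dealer opened cup 1, so this case is ruled out; weight (1/3)·0 = 0.
If it is under cup 2 (prior 1/3): only cup 1 is available, probability 1; weight (1/3)·1 = 1/3.
If it is under cup 3 (prior 1/3): cup 1 is available, opened with probability 3/4; weight (1/3)·(3/4) = 1/4.
The weights sum to 7/12.
So P(the pea under cup 2 | the dealer opened cup 1) = (1/3) / (7/12) = 4/7.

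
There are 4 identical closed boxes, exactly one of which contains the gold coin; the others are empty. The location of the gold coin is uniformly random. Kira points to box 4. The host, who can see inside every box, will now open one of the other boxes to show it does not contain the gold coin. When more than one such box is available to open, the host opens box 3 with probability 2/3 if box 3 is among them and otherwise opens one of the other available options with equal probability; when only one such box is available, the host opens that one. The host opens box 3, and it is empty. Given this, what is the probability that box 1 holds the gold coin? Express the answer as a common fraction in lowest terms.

1/3

Apply Bayes' rule, conditioning on where the gold coin actually is.
If it is in any of boxes 1, 2, and 4 (prior 1/4 each): box 3 is available, opened with probability 2/3; weight (1/4)·(2/3) = 1/6 each.
If it is in box 3 (prior 1/4): the host opened box 3, so this case is ruled out; weight (1/4)·0 = 0.
The weights sum to 1/2.
So P(the gold coin in box 1 | the host opened box 3) = (1/6) / (1/2) = 1/3.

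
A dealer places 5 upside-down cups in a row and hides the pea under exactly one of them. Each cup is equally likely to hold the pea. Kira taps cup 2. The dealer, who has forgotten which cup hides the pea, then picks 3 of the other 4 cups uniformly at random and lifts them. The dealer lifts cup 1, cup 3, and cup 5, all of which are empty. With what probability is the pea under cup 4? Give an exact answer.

Because the dealer chose which cups to lift without knowing where the pea is, the choice is independent of the prize location. Learning that none of the 3 opened cups holds the pea simply rules out those 3 locations and leaves the remaining 2 cups still equally likely by symmetry.
So P(the pea under cup 4) = 1/2.

1/2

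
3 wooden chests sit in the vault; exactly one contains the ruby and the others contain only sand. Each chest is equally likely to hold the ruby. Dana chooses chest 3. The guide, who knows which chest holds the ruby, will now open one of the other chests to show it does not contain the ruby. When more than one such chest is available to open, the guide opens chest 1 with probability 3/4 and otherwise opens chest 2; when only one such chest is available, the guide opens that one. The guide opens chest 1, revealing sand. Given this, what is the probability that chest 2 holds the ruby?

Apply Bayes' rule, conditioning on where the ruby actually is.
If it is in chest 1 (prior 1/3): the guide opened chest 1, so this case is ruled out; weight (1/3)·0 = 0.
If it is in chest 2 (prior 1/3): only chest 1 is available, probability 1; weight (1/3)·1 = 1/3.
If it is in chest 3 (prior 1/3): chest 1 is available, opened with probability 3/4; weight (1/3)·(3/4) = 1/4.
The weights sum to 7/12.
So P(the ruby in chest 2 | the guide opened chest 1) = (1/3) / (7/12) = 4/7.

4/7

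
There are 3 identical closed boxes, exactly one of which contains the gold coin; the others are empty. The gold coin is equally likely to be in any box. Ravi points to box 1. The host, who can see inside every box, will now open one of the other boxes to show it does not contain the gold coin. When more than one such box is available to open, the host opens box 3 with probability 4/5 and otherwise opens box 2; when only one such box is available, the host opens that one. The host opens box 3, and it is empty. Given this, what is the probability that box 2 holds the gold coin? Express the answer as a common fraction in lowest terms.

Condition on the true location of the gold coin.
If it is in box 1 (prior 1/3): box 3 is available, opened with probability 4/5; weight (1/3)·(4/5) = 4/15.
If it is in box 2 (prior 1/3): only box 3 is available, probability 1; weight (1/3)·1 = 1/3.
If it is in box 3 (prior 1/3): the host opened box 3, so this case is ruled out; weight (1/3)·0 = 0.
The weights sum to 3/5.
So P(the gold coin in box 2 | the host opened box 3) = (1/3) / (3/5) = 5/9.

5/9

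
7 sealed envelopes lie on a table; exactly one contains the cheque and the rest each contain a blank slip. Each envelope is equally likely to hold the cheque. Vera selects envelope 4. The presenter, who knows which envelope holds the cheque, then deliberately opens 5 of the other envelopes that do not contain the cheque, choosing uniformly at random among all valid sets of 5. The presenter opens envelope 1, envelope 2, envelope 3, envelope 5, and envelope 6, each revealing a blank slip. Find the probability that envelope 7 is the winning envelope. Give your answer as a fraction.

6/7

Apply Bayes' rule, conditioning on where the cheque actually is.
If it is in any of envelopes 1, 2, 3, 5, and 6 (prior 1/7 each): that envelope was opened and seen not to hold the prize — ruled out; weight (1/7)·0 = 0 each.
If it is in envelope 4 (prior 1/7): the presenter has 6 equally likely choices, so probability 1/6; weight (1/7)·(1/6) = 1/42.
If it is in envelope 7 (prior 1/7): the presenter has no choice, probability 1; weight (1/7)·1 = 1/7.
The weights sum to 1/6.
So P(the cheque in envelope 7 | the presenter opened envelope 1, envelope 2, envelope 3, envelope 5, and envelope 6) = (1/7) / (1/6) = 6/7.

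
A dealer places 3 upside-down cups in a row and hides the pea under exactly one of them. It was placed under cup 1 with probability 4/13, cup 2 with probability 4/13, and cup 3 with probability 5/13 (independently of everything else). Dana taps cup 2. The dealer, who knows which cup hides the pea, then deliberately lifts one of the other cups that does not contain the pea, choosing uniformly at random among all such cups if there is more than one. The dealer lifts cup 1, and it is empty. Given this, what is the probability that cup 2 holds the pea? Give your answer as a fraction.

2/7

Apply Bayes' rule, conditioning on where the pea actually is.
If it is under cup 1 (prior 4/13): the dealer opened cup 1, so this case is ruled out; weight (4/13)·0 = 0.
If it is under cup 2 (prior 4/13): the dealer has 2 equally likely choices, so probability 1/2; weight (4/13)·(1/2) = 2/13.
If it is under cup 3 (prior 5/13): the dealer has no choice, probability 1; weight (5/13)·1 = 5/13.
The weights sum to 7/13.
So P(the pea under cup 2 | the dealer opened cup 1) = (2/13) / (7/13) = 2/7.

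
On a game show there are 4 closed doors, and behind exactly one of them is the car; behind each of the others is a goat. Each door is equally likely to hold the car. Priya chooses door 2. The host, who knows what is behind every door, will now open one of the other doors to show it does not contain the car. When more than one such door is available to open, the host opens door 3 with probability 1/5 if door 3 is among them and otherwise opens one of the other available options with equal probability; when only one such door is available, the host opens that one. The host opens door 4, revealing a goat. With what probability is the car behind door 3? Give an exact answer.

Apply Bayes' rule, conditioning on where the car actually is.
If it is behind door 1 (prior 1/4): door 3 is available but not opened, probability 4/5; weight (1/4)·(4/5) = 1/5.
If it is behind door 2 (prior 1/4): door 3 is available but not opened; door 4 gets probability (1 − 1/5)/2 = 2/5; weight (1/4)·(2/5) = 1/10.
If it is behind door 3 (prior 1/4): door 3 holds the prize so is unavailable; the host chooses uniformly among the 2 others, probability 1/2; weight (1/4)·(1/2) = 1/8.
If it is behind door 4 (prior 1/4): the host opened door 4, so this case is ruled out; weight (1/4)·0 = 0.
The weights sum to 17/40.
So P(the car behind door 3 | the host opened door 4) = (1/8) / (17/40) = 5/17.

5/17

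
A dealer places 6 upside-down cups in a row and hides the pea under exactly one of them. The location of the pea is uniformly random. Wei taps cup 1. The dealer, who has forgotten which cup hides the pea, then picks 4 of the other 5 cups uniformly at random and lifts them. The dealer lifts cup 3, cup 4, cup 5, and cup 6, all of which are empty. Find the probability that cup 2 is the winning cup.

1/2

Consider each possible location of the pea in turn.
If it is under either of cups 1 and 2 (prior 1/6 each): the dealer picks exactly this set with probability 1/5 regardless, and none is the prize; weight (1/6)·(1/5) = 1/30 each.
If it is under any of cups 3, 4, 5, and 6 (prior 1/6 each): that cup was opened and seen not to hold the prize — ruled out; weight (1/6)·0 = 0 each.
The weights sum to 1/15.
So P(the pea under cup 2 | the dealer opened cup 3, cup 4, cup 5, and cup 6) = (1/30) / (1/15) = 1/2.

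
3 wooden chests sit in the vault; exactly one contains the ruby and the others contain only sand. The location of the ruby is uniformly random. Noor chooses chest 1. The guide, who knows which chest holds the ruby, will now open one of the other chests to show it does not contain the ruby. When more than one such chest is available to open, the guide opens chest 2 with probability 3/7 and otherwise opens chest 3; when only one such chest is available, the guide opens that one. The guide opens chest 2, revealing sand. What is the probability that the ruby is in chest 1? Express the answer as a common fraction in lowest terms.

3/10

Condition on the true location of the ruby.
If it is in chest 1 (prior 1/3): chest 2 is available, opened with probability 3/7; weight (1/3)·(3/7) = 1/7.
If it is in chest 2 (prior 1/3): the guide opened chest 2, so this case is ruled out; weight (1/3)·0 = 0.
If it is in chest 3 (prior 1/3): only chest 2 is available, probability 1; weight (1/3)·1 = 1/3.
The weights sum to 10/21.
So P(the ruby in chest 1 | the guide opened chest 2) = (1/7) / (10/21) = 3/10.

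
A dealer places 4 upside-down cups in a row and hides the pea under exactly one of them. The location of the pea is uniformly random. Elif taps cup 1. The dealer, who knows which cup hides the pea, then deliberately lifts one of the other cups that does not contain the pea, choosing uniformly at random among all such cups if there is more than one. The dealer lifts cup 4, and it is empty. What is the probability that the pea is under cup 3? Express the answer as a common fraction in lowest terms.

Condition on the true location of the pea.
If it is under cup 1 (prior 1/4): the dealer has 3 equally likely choices, so probability 1/3; weight (1/4)·(1/3) = 1/12.
If it is under either of cups 2 and 3 (prior 1/4 each): the dealer has 2 equally likely choices, so probability 1/2; weight (1/4)·(1/2) = 1/8 each.
If it is under cup 4 (prior 1/4): the dealer opened cup 4, so this case is ruled out; weight (1/4)·0 = 0.
The weights sum to 1/3.
So P(the pea under cup 3 | the dealer opened cup 4) = (1/8) / (1/3) = 3/8.

3/8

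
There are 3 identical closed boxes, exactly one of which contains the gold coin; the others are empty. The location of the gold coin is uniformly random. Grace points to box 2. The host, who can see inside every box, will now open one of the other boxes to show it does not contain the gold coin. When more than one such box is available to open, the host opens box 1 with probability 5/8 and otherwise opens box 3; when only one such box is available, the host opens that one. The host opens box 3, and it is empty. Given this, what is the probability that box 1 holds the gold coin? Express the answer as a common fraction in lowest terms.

Condition on the true location of the gold coin.
If it is in box 1 (prior 1/3): only box 3 is available, probability 1; weight (1/3)·1 = 1/3.
If it is in box 2 (prior 1/3): box 1 is available but not opened, probability 3/8; weight (1/3)·(3/8) = 1/8.
If it is in box 3 (prior 1/3): the host opened box 3, so this case is ruled out; weight (1/3)·0 = 0.
The weights sum to 11/24.
So P(the gold coin in box 1 | the host opened box 3) = (1/3) / (11/24) = 8/11.

8/11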